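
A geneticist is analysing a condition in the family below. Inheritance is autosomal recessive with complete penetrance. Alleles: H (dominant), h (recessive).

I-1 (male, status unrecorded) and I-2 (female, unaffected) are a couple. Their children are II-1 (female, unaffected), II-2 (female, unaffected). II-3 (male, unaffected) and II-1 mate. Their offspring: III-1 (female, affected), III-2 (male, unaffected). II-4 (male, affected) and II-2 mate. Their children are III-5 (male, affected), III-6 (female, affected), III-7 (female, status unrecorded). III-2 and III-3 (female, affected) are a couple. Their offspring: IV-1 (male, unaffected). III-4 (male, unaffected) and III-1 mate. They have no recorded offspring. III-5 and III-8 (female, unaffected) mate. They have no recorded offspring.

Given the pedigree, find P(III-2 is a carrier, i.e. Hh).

II-3 is unaffected so carries H and passed h to III-1 (hh), so II-3 is Hh.
II-1 is unaffected so carries H and passed h to III-1 (hh), so II-1 is Hh.
Their cross gives offspring ratios 1/4 HH : 1/2 Hh : 1/4 hh. Conditioning on III-2 being unaffected, P(Hh) = 1/2 / 3/4 = 2/3 before taking III-2's own offspring into account.
III-3 is affected, so III-3 is hh.
Now use III-2's offspring. Probability of each recorded status — unaffected son IV-1: 1/2 if III-2 is Hh, 1 if HH.
Bayes: P(Hh) = 2/3·1/2 / (2/3·1/2 + 1/3·1) = 1/2.

1/2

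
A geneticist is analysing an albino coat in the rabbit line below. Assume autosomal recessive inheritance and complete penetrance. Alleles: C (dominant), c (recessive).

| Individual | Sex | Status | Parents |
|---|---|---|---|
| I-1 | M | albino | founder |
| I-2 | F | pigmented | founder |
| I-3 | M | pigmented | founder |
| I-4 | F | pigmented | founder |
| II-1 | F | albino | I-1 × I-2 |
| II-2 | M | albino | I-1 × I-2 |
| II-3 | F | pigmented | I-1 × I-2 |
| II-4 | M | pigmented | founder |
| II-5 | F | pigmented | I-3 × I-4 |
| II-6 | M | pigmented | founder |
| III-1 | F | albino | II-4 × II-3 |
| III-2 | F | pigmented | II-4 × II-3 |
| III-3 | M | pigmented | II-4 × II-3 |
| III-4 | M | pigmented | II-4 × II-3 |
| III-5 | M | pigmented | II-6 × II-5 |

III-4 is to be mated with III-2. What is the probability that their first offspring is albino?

II-4 is pigmented so carries C and passed c to III-1 (cc), so II-4 is Cc.
II-3 is pigmented so carries C and received c from I-1 (cc), so II-3 is Cc.
III-4 is a pigmented offspring of II-4 (Cc) × II-3 (Cc), whose cross gives 1/4 CC : 1/2 Cc : 1/4 cc; conditioning on being pigmented, III-4 is CC with probability 1/3, Cc with probability 2/3.
III-2 is a pigmented offspring of II-4 (Cc) × II-3 (Cc), whose cross gives 1/4 CC : 1/2 Cc : 1/4 cc; conditioning on being pigmented, III-2 is CC with probability 1/3, Cc with probability 2/3.
Summing over parental genotype combinations, P(offspring is albino) = 4/9·1/4 = 1/9.

1/9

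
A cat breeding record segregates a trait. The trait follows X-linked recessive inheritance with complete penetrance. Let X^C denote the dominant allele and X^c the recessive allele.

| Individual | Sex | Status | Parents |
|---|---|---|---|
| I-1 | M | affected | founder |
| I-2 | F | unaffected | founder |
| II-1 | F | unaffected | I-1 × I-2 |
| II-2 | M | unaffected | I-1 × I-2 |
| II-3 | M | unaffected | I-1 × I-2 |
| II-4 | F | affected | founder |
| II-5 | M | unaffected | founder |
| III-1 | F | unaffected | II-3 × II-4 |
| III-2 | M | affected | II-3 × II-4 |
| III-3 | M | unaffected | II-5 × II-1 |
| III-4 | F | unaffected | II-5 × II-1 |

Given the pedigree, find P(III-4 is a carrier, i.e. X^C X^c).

II-5 is unaffected, so II-5 is X^C Y.
II-1 is unaffected so carries C and received c from I-1 (X^c Y), so II-1 is X^C X^c.
Their cross gives offspring ratios 1/2 X^C X^C : 1/2 X^C X^c. Conditioning on III-4 being unaffected, P(X^C X^c) = 1/2 / 1 = 1/2.

1/2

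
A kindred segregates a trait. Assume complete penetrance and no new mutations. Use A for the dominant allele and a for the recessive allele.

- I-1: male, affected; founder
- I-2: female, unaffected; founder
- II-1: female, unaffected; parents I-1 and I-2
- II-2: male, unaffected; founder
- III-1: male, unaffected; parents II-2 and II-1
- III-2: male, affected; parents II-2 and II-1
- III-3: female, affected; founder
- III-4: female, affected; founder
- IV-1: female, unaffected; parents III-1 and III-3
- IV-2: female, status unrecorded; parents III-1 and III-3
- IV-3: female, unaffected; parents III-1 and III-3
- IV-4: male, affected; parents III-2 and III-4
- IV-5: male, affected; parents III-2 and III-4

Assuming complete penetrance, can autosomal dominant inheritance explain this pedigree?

Under autosomal dominant, III-2 (affected, male) cannot arise from II-2 (unaffected) × II-1 (unaffected).

No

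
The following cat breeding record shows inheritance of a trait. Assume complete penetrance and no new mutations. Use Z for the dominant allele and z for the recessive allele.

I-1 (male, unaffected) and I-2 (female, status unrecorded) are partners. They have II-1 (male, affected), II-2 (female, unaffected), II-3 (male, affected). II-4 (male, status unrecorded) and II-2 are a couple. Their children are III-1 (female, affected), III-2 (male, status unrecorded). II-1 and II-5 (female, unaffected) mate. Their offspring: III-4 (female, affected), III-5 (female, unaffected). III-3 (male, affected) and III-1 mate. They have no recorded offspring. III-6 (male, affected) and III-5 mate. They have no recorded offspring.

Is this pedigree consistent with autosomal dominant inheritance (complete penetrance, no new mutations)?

Yes

A consistent assignment under autosomal dominant exists: I-1 zz, I-2 Zz, II-1 Zz, II-2 zz, II-3 Zz, II-4 ZZ, II-5 zz, III-1 Zz, III-2 Zz, III-3 ZZ, III-4 Zz, III-5 zz, III-6 ZZ.
In this assignment every recorded phenotype matches its genotype and every non-founder's genotype is obtainable from its parents' genotypes, so the pedigree is consistent.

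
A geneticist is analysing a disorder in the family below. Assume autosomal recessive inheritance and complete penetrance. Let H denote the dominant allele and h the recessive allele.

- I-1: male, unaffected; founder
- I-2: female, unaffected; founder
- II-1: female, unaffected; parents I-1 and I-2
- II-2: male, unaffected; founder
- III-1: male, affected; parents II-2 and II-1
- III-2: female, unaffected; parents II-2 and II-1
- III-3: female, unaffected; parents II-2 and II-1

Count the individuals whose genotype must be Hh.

Obligate heterozygotes: II-1 is unaffected so carries H and passed h to III-1 (hh), so II-1 is Hh; II-2 is unaffected so carries H and passed h to III-1 (hh), so II-2 is Hh.
Every other individual is either homozygous by phenotype or has at least one consistent homozygous assignment, so the count is 2.

2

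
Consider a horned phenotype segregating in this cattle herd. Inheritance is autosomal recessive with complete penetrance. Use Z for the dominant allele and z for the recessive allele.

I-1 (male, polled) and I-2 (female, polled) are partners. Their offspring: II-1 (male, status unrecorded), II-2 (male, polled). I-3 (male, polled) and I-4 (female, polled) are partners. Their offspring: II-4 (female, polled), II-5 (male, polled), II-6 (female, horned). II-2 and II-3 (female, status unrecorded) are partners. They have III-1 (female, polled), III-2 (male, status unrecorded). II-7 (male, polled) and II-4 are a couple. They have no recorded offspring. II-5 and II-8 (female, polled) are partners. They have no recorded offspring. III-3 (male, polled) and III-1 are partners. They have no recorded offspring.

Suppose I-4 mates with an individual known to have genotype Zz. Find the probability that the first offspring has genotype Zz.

1/2

I-4 is polled so carries Z and passed z to II-6 (zz), so I-4 is Zz.
The cross gives 1/4 ZZ : 1/2 Zz : 1/4 zz, so P(offspring has genotype Zz) = 1/2.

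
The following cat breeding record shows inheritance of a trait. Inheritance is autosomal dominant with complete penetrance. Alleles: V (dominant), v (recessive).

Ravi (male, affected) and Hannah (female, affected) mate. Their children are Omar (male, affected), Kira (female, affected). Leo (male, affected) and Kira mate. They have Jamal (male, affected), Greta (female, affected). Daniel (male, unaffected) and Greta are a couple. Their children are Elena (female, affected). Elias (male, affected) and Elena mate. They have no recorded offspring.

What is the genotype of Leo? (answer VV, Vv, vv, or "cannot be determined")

cannot be determined

Leo's phenotype allows VV or Vv, and no parent or child forces a single allele at both positions; consistent genotype assignments exist with Leo as VV or Vv.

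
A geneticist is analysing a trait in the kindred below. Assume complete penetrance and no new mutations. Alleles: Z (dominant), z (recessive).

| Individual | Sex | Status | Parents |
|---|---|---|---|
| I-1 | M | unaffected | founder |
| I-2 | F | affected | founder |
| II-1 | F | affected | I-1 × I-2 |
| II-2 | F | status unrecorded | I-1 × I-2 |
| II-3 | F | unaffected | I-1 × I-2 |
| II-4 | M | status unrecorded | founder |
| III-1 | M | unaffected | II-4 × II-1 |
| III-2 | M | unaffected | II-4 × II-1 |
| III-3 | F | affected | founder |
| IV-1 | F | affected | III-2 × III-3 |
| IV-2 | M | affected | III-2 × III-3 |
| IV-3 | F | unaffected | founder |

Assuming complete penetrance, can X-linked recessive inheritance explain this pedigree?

No

Under X-linked recessive, II-1 (affected, female) cannot arise from I-1 (unaffected) × I-2 (affected).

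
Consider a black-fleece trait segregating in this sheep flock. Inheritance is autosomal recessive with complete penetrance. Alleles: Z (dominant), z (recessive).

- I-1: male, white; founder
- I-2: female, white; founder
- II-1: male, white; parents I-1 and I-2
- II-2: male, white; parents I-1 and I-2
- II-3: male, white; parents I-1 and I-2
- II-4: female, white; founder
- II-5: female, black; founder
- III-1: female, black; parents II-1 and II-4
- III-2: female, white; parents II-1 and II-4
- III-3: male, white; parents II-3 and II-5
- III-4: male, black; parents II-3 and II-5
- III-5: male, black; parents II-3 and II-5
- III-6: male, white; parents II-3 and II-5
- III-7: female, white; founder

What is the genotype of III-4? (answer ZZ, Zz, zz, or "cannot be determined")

III-4 is black, so III-4 is zz.

zz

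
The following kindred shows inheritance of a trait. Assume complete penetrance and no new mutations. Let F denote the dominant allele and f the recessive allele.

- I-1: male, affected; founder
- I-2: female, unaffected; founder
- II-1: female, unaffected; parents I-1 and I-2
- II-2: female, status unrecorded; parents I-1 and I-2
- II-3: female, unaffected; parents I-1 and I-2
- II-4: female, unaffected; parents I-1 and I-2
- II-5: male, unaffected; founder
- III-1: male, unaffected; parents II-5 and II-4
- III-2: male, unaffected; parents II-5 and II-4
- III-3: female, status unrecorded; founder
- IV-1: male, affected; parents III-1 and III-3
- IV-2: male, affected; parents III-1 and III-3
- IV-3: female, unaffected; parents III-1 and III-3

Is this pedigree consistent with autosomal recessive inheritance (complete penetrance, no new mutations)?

A consistent assignment under autosomal recessive exists: I-1 ff, I-2 FF, II-1 Ff, II-2 Ff, II-3 Ff, II-4 Ff, II-5 FF, III-1 Ff, III-2 FF, III-3 Ff, IV-1 ff, IV-2 ff, IV-3 FF.
In this assignment every recorded phenotype matches its genotype and every non-founder's genotype is obtainable from its parents' genotypes, so the pedigree is consistent.

Yes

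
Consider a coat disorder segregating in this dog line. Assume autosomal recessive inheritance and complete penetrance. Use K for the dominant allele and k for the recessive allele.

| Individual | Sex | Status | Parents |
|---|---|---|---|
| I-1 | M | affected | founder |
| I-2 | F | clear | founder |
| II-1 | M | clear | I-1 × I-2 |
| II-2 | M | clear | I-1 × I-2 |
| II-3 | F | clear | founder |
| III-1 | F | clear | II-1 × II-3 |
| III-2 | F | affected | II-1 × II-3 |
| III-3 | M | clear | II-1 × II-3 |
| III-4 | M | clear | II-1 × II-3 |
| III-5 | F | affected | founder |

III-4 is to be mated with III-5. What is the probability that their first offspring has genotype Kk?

2/3

II-1 is clear so carries K and received k from I-1 (kk), so II-1 is Kk.
II-3 is clear so carries K and passed k to III-2 (kk), so II-3 is Kk.
III-4 is a clear offspring of II-1 (Kk) × II-3 (Kk), whose cross gives 1/4 KK : 1/2 Kk : 1/4 kk; conditioning on being clear, III-4 is KK with probability 1/3, Kk with probability 2/3.
III-5 is affected, so III-5 is kk.
Summing over parental genotype combinations, P(offspring has genotype Kk) = 1/3·1 + 2/3·1/2 = 2/3.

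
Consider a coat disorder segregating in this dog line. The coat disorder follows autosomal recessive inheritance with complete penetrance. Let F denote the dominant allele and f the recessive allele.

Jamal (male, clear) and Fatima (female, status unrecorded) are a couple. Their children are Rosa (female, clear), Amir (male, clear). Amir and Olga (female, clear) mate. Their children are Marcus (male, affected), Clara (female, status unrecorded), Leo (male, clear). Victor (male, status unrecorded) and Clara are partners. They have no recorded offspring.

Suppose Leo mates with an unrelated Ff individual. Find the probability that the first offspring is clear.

5/6

Amir is clear so carries F and passed f to Marcus (ff), so Amir is Ff.
Olga is clear so carries F and passed f to Marcus (ff), so Olga is Ff.
Leo is a clear offspring of Amir (Ff) × Olga (Ff), whose cross gives 1/4 FF : 1/2 Ff : 1/4 ff; conditioning on being clear, Leo is FF with probability 1/3, Ff with probability 2/3.
Summing over parental genotype combinations, P(offspring is clear) = 1/3·1 + 2/3·3/4 = 5/6.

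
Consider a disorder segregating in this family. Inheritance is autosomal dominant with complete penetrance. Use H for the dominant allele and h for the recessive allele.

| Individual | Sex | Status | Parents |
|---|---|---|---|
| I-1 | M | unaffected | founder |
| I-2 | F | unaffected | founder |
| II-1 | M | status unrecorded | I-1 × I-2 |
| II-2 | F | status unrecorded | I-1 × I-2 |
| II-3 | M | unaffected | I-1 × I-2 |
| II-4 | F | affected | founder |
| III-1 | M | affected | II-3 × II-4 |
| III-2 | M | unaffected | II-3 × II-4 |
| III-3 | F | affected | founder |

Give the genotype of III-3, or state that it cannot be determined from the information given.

III-3's phenotype allows HH or Hh, and no parent or child forces a single allele at both positions; consistent genotype assignments exist with III-3 as HH or Hh.

cannot be determined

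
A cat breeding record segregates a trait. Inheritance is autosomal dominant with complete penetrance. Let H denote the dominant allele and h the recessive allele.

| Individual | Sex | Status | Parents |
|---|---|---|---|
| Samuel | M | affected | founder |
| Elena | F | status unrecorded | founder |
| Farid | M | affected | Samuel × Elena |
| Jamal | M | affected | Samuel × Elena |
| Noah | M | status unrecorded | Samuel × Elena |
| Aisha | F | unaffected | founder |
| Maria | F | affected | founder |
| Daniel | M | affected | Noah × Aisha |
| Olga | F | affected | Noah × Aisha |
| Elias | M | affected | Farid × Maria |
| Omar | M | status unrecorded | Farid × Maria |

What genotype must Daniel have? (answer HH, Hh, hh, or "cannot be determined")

Hh

From phenotype alone, Daniel is HH or Hh.
Daniel is affected so carries H and received h from Aisha (hh), so Daniel is Hh.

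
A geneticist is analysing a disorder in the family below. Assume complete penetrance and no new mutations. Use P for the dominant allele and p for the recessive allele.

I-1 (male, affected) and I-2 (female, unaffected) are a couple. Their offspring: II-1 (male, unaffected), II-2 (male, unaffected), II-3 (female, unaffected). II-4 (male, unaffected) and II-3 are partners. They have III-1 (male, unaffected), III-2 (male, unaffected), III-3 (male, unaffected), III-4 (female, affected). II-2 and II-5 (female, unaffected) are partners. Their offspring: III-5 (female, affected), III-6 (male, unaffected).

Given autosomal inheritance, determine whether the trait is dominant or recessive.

II-4 and II-3 are both unaffected yet have an affected child III-4. Under dominance, an affected child requires at least one affected parent, so the trait cannot be dominant.

recessive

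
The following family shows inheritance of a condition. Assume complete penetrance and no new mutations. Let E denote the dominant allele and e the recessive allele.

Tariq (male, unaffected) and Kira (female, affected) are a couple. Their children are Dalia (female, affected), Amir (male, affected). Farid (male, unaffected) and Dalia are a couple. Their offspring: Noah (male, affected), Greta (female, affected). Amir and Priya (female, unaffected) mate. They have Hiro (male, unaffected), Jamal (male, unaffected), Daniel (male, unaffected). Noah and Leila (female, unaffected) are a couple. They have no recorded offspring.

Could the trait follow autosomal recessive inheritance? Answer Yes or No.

Yes

A consistent assignment under autosomal recessive exists: Tariq Ee, Kira ee, Dalia ee, Amir ee, Farid Ee, Priya EE, Noah ee, Greta ee, Leila EE, Hiro Ee, Jamal Ee, Daniel Ee.
In this assignment every recorded phenotype matches its genotype and every non-founder's genotype is obtainable from its parents' genotypes, so the pedigree is consistent.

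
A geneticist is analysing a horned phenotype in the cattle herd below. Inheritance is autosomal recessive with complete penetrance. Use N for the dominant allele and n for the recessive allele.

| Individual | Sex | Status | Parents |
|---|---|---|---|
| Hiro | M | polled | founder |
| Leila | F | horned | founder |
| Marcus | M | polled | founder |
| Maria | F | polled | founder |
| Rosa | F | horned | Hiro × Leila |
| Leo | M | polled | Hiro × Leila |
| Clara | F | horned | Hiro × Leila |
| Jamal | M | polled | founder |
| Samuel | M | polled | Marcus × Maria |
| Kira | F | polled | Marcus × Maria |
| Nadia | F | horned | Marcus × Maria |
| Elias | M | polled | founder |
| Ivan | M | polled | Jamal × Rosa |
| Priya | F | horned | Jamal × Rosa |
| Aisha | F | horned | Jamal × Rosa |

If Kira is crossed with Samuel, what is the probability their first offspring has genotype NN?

Marcus is polled so carries N and passed n to Nadia (nn), so Marcus is Nn.
Maria is polled so carries N and passed n to Nadia (nn), so Maria is Nn.
Kira is a polled offspring of Marcus (Nn) × Maria (Nn), whose cross gives 1/4 NN : 1/2 Nn : 1/4 nn; conditioning on being polled, Kira is NN with probability 1/3, Nn with probability 2/3.
Samuel is a polled offspring of Marcus (Nn) × Maria (Nn), whose cross gives 1/4 NN : 1/2 Nn : 1/4 nn; conditioning on being polled, Samuel is NN with probability 1/3, Nn with probability 2/3.
Summing over parental genotype combinations, P(offspring has genotype NN) = 1/9·1 + 2/9·1/2 + 2/9·1/2 + 4/9·1/4 = 4/9.

4/9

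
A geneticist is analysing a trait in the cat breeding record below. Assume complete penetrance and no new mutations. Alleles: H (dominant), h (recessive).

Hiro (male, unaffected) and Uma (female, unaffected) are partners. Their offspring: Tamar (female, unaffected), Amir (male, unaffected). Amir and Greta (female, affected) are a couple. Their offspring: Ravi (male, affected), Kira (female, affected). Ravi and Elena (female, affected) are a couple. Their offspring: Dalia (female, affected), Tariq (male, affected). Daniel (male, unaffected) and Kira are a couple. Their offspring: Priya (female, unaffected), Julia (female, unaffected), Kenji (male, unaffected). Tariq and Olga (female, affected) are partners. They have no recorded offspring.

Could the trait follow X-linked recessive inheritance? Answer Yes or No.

Under X-linked recessive, Kira (affected, female) cannot arise from Amir (unaffected) × Greta (affected).

No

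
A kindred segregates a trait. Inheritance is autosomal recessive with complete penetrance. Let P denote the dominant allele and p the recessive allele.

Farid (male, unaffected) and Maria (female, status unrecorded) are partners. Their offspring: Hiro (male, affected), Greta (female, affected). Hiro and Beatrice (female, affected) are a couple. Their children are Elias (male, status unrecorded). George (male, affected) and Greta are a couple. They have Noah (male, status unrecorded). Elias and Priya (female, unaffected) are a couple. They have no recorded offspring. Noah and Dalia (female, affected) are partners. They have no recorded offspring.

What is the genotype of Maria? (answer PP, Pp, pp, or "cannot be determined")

Maria's phenotype is unrecorded, and no parent or child forces a single allele at both positions; consistent genotype assignments exist with Maria as Pp or pp.

cannot be determined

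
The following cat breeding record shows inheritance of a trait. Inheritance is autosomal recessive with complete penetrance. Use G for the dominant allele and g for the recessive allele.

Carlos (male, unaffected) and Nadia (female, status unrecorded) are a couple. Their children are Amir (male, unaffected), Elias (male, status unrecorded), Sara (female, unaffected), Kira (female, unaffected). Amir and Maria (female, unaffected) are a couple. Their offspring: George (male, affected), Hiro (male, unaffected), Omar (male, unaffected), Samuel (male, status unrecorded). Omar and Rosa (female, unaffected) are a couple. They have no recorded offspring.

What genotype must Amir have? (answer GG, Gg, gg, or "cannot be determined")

From phenotype alone, Amir is GG or Gg.
Amir is unaffected so carries G and passed g to George (gg), so Amir is Gg.

Gg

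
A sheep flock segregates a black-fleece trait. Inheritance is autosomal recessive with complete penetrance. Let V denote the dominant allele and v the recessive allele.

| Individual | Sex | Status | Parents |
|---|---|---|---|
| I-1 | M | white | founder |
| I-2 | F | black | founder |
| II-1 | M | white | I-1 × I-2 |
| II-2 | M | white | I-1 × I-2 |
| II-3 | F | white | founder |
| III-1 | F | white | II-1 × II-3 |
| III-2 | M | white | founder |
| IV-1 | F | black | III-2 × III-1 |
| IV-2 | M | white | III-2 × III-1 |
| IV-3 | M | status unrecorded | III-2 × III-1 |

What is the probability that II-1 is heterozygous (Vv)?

1

II-1 is white so carries V and received v from I-2 (vv), so II-1 is Vv, giving P(Vv) = 1.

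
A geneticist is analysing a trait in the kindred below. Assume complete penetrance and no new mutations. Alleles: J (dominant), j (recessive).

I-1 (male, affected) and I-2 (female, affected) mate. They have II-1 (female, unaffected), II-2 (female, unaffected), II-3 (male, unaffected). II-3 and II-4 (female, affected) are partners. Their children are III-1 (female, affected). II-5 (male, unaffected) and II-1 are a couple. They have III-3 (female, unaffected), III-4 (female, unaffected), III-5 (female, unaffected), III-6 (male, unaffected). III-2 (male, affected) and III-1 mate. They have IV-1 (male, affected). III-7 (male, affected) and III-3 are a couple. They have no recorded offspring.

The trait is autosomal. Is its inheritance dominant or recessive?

I-1 and I-2 are both affected yet have an unaffected child II-1. Under a recessive model two affected parents are homozygous and every child would be affected, so the trait cannot be recessive.

dominant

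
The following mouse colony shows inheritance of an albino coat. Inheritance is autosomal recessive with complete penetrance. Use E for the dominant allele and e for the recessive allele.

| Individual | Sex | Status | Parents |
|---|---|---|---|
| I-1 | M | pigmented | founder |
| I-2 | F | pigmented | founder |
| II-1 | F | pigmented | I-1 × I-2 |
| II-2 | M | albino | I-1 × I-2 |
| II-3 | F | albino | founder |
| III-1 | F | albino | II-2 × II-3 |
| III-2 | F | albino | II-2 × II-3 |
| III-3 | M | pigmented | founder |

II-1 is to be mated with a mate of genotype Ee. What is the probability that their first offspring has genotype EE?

1/3

I-1 is pigmented so carries E and passed e to II-2 (ee), so I-1 is Ee.
I-2 is pigmented so carries E and passed e to II-2 (ee), so I-2 is Ee.
II-1 is a pigmented offspring of I-1 (Ee) × I-2 (Ee), whose cross gives 1/4 EE : 1/2 Ee : 1/4 ee; conditioning on being pigmented, II-1 is EE with probability 1/3, Ee with probability 2/3.
Summing over parental genotype combinations, P(offspring has genotype EE) = 1/3·1/2 + 2/3·1/4 = 1/3.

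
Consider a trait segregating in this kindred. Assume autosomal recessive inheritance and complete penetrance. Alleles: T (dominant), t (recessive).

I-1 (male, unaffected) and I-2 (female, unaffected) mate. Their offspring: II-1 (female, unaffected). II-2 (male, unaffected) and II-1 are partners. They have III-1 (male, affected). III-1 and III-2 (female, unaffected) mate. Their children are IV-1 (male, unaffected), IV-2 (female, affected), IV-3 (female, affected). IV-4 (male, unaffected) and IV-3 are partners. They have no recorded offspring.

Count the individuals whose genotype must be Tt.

Obligate heterozygotes: II-1 is unaffected so carries T and passed t to III-1 (tt), so II-1 is Tt; II-2 is unaffected so carries T and passed t to III-1 (tt), so II-2 is Tt; III-2 is unaffected so carries T and passed t to IV-2 (tt), so III-2 is Tt; IV-1 is unaffected so carries T and received t from III-1 (tt), so IV-1 is Tt.
Every other individual is either homozygous by phenotype or has at least one consistent homozygous assignment, so the count is 4.

4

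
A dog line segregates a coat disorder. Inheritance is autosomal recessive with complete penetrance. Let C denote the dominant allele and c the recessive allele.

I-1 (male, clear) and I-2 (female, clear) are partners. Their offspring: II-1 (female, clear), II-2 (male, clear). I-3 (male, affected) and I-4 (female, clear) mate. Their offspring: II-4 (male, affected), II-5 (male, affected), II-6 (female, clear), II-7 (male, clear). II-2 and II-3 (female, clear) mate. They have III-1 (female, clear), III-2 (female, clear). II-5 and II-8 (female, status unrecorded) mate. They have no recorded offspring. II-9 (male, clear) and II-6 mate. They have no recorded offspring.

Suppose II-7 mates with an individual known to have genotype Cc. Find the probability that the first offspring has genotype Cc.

1/2

II-7 is clear so carries C and received c from I-3 (cc), so II-7 is Cc.
The cross gives 1/4 CC : 1/2 Cc : 1/4 cc, so P(offspring has genotype Cc) = 1/2.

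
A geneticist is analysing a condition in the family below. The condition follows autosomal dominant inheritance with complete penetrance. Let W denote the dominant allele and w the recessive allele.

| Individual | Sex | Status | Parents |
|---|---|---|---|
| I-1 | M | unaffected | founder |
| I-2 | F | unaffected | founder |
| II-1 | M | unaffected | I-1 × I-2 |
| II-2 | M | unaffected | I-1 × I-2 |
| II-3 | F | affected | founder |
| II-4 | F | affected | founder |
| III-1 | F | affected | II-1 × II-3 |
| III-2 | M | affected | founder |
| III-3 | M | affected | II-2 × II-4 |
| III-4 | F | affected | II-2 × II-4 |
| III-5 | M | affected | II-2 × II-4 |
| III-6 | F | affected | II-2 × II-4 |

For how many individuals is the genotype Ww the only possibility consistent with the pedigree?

5

Obligate heterozygotes: III-1 is affected so carries W and received w from II-1 (ww), so III-1 is Ww; III-3 is affected so carries W and received w from II-2 (ww), so III-3 is Ww; III-4 is affected so carries W and received w from II-2 (ww), so III-4 is Ww; III-5 is affected so carries W and received w from II-2 (ww), so III-5 is Ww; III-6 is affected so carries W and received w from II-2 (ww), so III-6 is Ww.
Every other individual is either homozygous by phenotype or has at least one consistent homozygous assignment, so the count is 5.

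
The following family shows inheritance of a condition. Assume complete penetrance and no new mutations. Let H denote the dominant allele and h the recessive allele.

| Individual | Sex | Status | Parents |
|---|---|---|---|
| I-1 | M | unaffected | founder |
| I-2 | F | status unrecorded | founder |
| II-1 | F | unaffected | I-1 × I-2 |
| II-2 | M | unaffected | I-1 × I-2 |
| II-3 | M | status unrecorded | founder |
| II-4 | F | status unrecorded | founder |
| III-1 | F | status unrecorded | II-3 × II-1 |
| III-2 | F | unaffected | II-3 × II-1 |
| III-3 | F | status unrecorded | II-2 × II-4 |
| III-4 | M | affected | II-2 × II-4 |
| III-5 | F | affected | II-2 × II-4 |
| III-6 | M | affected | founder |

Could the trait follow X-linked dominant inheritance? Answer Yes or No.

Yes

A consistent assignment under X-linked dominant exists: I-1 X^h Y, I-2 X^H X^h, II-1 X^h X^h, II-2 X^h Y, II-3 X^h Y, II-4 X^H X^H, III-1 X^h X^h, III-2 X^h X^h, III-3 X^H X^h, III-4 X^H Y, III-5 X^H X^h, III-6 X^H Y.
In this assignment every recorded phenotype matches its genotype and every non-founder's genotype is obtainable from its parents' genotypes, so the pedigree is consistent.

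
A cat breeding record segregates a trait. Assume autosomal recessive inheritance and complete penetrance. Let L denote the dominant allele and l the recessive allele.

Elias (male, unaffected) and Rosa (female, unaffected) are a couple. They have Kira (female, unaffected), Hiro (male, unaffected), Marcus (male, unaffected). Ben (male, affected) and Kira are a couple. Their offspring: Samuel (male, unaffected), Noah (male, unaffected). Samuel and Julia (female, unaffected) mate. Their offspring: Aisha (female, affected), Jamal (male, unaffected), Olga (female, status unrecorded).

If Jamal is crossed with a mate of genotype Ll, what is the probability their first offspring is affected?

Samuel is unaffected so carries L and received l from Ben (ll), so Samuel is Ll.
Julia is unaffected so carries L and passed l to Aisha (ll), so Julia is Ll.
Jamal is an unaffected offspring of Samuel (Ll) × Julia (Ll), whose cross gives 1/4 LL : 1/2 Ll : 1/4 ll; conditioning on being unaffected, Jamal is LL with probability 1/3, Ll with probability 2/3.
Summing over parental genotype combinations, P(offspring is affected) = 2/3·1/4 = 1/6.

1/6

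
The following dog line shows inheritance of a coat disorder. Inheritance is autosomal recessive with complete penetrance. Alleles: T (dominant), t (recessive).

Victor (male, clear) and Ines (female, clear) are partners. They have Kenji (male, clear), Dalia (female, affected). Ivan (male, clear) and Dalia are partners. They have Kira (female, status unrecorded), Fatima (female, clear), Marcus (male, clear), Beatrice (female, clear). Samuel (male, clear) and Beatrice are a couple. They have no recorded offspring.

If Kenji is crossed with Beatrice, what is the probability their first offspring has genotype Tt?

Victor is clear so carries T and passed t to Dalia (tt), so Victor is Tt.
Ines is clear so carries T and passed t to Dalia (tt), so Ines is Tt.
Kenji is a clear offspring of Victor (Tt) × Ines (Tt), whose cross gives 1/4 TT : 1/2 Tt : 1/4 tt; conditioning on being clear, Kenji is TT with probability 1/3, Tt with probability 2/3.
Beatrice is clear so carries T and received t from Dalia (tt), so Beatrice is Tt.
Summing over parental genotype combinations, P(offspring has genotype Tt) = 1/3·1/2 + 2/3·1/2 = 1/2.

1/2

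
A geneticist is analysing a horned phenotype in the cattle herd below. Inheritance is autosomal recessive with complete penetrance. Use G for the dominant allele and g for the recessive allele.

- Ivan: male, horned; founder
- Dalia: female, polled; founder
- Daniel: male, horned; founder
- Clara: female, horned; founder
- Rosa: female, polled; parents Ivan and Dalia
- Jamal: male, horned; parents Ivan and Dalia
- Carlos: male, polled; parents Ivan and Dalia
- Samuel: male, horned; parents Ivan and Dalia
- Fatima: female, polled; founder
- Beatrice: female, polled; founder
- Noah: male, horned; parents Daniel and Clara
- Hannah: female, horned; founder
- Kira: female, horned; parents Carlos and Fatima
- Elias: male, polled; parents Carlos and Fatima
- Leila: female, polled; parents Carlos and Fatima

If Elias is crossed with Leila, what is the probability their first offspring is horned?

1/9

Carlos is polled so carries G and received g from Ivan (gg), so Carlos is Gg.
Fatima is polled so carries G and passed g to Kira (gg), so Fatima is Gg.
Elias is a polled offspring of Carlos (Gg) × Fatima (Gg), whose cross gives 1/4 GG : 1/2 Gg : 1/4 gg; conditioning on being polled, Elias is GG with probability 1/3, Gg with probability 2/3.
Leila is a polled offspring of Carlos (Gg) × Fatima (Gg), whose cross gives 1/4 GG : 1/2 Gg : 1/4 gg; conditioning on being polled, Leila is GG with probability 1/3, Gg with probability 2/3.
Summing over parental genotype combinations, P(offspring is horned) = 4/9·1/4 = 1/9.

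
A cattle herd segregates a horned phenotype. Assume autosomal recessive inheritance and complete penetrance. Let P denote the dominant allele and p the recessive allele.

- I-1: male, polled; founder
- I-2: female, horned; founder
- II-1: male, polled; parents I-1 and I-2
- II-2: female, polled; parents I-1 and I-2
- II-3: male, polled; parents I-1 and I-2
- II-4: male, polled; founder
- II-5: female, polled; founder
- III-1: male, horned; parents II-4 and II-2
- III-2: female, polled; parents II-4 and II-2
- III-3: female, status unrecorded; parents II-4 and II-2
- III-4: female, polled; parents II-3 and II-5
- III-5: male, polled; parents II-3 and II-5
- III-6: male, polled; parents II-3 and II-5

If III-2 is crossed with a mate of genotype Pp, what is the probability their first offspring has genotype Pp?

1/2

II-4 is polled so carries P and passed p to III-1 (pp), so II-4 is Pp.
II-2 is polled so carries P and received p from I-2 (pp), so II-2 is Pp.
III-2 is a polled offspring of II-4 (Pp) × II-2 (Pp), whose cross gives 1/4 PP : 1/2 Pp : 1/4 pp; conditioning on being polled, III-2 is PP with probability 1/3, Pp with probability 2/3.
Summing over parental genotype combinations, P(offspring has genotype Pp) = 1/3·1/2 + 2/3·1/2 = 1/2.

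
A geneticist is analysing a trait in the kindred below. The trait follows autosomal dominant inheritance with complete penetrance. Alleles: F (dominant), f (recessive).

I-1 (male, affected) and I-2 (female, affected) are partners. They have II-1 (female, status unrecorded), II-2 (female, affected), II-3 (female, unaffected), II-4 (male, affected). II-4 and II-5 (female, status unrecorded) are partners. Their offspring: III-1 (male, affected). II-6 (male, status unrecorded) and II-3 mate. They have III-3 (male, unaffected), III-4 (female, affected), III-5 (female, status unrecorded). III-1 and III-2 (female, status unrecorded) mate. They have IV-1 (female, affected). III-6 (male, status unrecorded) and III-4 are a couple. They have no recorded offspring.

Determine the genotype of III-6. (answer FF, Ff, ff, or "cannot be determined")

cannot be determined

III-6's phenotype is unrecorded, and no parent or child forces a single allele at both positions; consistent genotype assignments exist with III-6 as FF or Ff or ff.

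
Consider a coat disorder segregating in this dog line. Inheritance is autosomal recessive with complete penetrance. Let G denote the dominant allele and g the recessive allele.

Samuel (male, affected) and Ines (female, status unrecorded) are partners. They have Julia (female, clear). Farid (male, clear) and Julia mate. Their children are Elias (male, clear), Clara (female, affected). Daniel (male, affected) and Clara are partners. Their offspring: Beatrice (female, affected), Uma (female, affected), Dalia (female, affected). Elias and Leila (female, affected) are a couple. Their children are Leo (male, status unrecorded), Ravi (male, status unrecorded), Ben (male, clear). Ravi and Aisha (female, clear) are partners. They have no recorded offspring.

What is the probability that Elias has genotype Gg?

1/2

Farid is clear so carries G and passed g to Clara (gg), so Farid is Gg.
Julia is clear so carries G and received g from Samuel (gg), so Julia is Gg.
Their cross gives offspring ratios 1/4 GG : 1/2 Gg : 1/4 gg. Conditioning on Elias being clear, P(Gg) = 1/2 / 3/4 = 2/3 before taking Elias's own offspring into account.
Leila is affected, so Leila is gg.
Now use Elias's offspring. Probability of each recorded status — clear son Ben: 1/2 if Elias is Gg, 1 if GG. (Leo, Ravi: equally likely either way, so uninformative.)
Bayes: P(Gg) = 2/3·1/2 / (2/3·1/2 + 1/3·1) = 1/2.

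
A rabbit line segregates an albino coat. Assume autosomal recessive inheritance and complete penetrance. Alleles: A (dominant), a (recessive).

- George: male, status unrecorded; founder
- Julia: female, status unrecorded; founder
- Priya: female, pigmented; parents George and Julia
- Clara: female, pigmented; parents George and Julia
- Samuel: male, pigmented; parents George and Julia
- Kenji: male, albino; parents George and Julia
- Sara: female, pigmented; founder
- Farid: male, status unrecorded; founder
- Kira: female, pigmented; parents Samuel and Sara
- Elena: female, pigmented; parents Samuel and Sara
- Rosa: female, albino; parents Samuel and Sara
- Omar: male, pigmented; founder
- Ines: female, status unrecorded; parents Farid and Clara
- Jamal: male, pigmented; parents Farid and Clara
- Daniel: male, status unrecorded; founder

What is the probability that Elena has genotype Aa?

Samuel is pigmented so carries A and passed a to Rosa (aa), so Samuel is Aa.
Sara is pigmented so carries A and passed a to Rosa (aa), so Sara is Aa.
Their cross gives offspring ratios 1/4 AA : 1/2 Aa : 1/4 aa. Conditioning on Elena being pigmented, P(Aa) = 1/2 / 3/4 = 2/3.

2/3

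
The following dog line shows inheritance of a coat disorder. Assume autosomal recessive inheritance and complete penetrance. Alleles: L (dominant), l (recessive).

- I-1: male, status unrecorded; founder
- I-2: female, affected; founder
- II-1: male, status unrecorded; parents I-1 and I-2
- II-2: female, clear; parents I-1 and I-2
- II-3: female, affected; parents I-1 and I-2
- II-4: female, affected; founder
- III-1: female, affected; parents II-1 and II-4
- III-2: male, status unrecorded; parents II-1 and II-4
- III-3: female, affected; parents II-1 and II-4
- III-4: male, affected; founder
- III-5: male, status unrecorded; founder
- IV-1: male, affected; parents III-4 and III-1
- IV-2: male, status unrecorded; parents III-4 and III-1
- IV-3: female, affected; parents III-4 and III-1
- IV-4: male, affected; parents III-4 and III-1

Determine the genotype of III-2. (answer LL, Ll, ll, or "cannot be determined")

cannot be determined

III-2's phenotype is unrecorded, and no parent or child forces a single allele at both positions; consistent genotype assignments exist with III-2 as Ll or ll.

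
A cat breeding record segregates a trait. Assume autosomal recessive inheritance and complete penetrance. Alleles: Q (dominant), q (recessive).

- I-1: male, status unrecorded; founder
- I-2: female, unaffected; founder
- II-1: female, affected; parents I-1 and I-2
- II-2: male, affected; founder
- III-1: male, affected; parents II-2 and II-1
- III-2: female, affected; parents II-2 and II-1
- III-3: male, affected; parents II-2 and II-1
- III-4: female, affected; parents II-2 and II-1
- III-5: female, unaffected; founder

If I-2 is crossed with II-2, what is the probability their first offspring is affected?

1/2

I-2 is unaffected so carries Q and passed q to II-1 (qq), so I-2 is Qq.
II-2 is affected, so II-2 is qq.
The cross gives 1/2 Qq : 1/2 qq, so P(offspring is affected) = 1/2.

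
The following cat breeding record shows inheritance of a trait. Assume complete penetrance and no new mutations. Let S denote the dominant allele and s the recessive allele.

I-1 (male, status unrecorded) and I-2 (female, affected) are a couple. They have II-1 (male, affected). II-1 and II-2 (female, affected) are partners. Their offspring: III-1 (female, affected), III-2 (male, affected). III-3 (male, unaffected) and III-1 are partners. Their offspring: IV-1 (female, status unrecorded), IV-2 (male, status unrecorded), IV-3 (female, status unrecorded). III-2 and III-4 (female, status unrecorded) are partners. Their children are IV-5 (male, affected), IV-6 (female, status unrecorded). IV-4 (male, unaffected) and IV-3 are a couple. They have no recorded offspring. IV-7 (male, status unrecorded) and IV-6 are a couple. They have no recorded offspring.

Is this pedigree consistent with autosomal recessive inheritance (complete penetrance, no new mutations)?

Yes

A consistent assignment under autosomal recessive exists: I-1 Ss, I-2 ss, II-1 ss, II-2 ss, III-1 ss, III-2 ss, III-3 SS, III-4 Ss, IV-1 Ss, IV-2 Ss, IV-3 Ss, IV-4 SS, IV-5 ss, IV-6 Ss, IV-7 SS.
In this assignment every recorded phenotype matches its genotype and every non-founder's genotype is obtainable from its parents' genotypes, so the pedigree is consistent.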